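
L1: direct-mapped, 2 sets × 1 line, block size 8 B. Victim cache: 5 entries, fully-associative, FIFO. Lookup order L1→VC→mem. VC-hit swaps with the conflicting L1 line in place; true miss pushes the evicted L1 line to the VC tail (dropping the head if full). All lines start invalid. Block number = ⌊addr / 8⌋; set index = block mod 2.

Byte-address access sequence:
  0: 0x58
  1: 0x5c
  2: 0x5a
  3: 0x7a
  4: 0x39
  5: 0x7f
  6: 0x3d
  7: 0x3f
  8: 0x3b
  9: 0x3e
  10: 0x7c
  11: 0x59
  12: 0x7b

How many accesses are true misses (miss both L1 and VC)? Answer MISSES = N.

#0 0x58→b11/s1 MISS; vc=[]
#1 0x5c→b11/s1 L1-HIT; vc=[]
#2 0x5a→b11/s1 L1-HIT; vc=[]
#3 0x7a→b15/s1 MISS; vc=[11]
#4 0x39→b7/s1 MISS; vc=[11,15]
#5 0x7f→b15/s1 VC-HIT; vc=[11,7]
#6 0x3d→b7/s1 VC-HIT; vc=[11,15]
#7 0x3f→b7/s1 L1-HIT; vc=[11,15]
#8 0x3b→b7/s1 L1-HIT; vc=[11,15]
#9 0x3e→b7/s1 L1-HIT; vc=[11,15]
#10 0x7c→b15/s1 VC-HIT; vc=[11,7]
#11 0x59→b11/s1 VC-HIT; vc=[15,7]
#12 0x7b→b15/s1 VC-HIT; vc=[11,7]

MISSES = 3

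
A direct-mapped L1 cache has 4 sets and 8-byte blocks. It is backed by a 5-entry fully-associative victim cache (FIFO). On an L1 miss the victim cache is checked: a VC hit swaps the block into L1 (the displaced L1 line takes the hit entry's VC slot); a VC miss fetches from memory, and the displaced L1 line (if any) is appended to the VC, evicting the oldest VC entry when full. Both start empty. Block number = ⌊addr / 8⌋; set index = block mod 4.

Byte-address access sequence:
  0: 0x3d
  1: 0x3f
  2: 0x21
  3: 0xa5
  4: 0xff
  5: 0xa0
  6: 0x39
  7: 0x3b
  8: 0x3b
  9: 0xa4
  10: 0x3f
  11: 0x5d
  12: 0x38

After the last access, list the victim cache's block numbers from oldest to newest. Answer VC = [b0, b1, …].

  [0] addr=0x3d blk=7 s=3: MISS | VC []
  [1] addr=0x3f blk=7 s=3: L1-HIT | VC []
  [2] addr=0x21 blk=4 s=0: MISS | VC []
  [3] addr=0xa5 blk=20 s=0: MISS | VC [4]
  [4] addr=0xff blk=31 s=3: MISS | VC [4, 7]
  [5] addr=0xa0 blk=20 s=0: L1-HIT | VC [4, 7]
  [6] addr=0x39 blk=7 s=3: VC-HIT | VC [4, 31]
  [7] addr=0x3b blk=7 s=3: L1-HIT | VC [4, 31]
  [8] addr=0x3b blk=7 s=3: L1-HIT | VC [4, 31]
  [9] addr=0xa4 blk=20 s=0: L1-HIT | VC [4, 31]
  [10] addr=0x3f blk=7 s=3: L1-HIT | VC [4, 31]
  [11] addr=0x5d blk=11 s=3: MISS | VC [4, 31, 7]
  [12] addr=0x38 blk=7 s=3: VC-HIT | VC [4, 31, 11]

VC = [4, 31, 11]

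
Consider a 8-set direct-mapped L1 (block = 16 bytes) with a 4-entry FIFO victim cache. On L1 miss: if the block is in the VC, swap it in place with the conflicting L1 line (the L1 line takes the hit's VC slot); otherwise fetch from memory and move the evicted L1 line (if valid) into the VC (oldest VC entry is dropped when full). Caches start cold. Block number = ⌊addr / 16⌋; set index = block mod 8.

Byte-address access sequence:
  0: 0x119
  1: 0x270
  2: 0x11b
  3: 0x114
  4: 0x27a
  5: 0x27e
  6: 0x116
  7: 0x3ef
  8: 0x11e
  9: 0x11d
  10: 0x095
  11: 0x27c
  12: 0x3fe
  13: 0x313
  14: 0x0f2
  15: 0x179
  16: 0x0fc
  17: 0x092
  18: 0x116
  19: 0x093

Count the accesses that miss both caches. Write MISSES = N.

0: 0x119 (blk 17, set 1) → MISS  vc=[]
1: 0x270 (blk 39, set 7) → MISS  vc=[]
2: 0x11b (blk 17, set 1) → L1-HIT  vc=[]
3: 0x114 (blk 17, set 1) → L1-HIT  vc=[]
4: 0x27a (blk 39, set 7) → L1-HIT  vc=[]
5: 0x27e (blk 39, set 7) → L1-HIT  vc=[]
6: 0x116 (blk 17, set 1) → L1-HIT  vc=[]
7: 0x3ef (blk 62, set 6) → MISS  vc=[]
8: 0x11e (blk 17, set 1) → L1-HIT  vc=[]
9: 0x11d (blk 17, set 1) → L1-HIT  vc=[]
10: 0x95 (blk 9, set 1) → MISS  vc=[17]
11: 0x27c (blk 39, set 7) → L1-HIT  vc=[17]
12: 0x3fe (blk 63, set 7) → MISS  vc=[17, 39]
13: 0x313 (blk 49, set 1) → MISS  vc=[17, 39, 9]
14: 0xf2 (blk 15, set 7) → MISS  vc=[17, 39, 9, 63]
15: 0x179 (blk 23, set 7) → MISS  vc=[39, 9, 63, 15]
16: 0xfc (blk 15, set 7) → VC-HIT  vc=[39, 9, 63, 23]
17: 0x92 (blk 9, set 1) → VC-HIT  vc=[39, 49, 63, 23]
18: 0x116 (blk 17, set 1) → MISS  vc=[49, 63, 23, 9]
19: 0x93 (blk 9, set 1) → VC-HIT  vc=[49, 63, 23, 17]

MISSES = 9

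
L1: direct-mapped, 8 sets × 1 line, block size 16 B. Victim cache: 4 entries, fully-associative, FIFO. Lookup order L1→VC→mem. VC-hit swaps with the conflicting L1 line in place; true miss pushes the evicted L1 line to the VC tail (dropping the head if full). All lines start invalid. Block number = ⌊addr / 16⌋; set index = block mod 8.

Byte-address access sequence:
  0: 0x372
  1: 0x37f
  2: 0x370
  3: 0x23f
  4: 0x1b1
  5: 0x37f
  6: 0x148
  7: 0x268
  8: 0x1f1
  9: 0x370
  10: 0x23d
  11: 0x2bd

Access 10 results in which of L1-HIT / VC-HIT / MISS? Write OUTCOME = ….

  [0] addr=0x372 blk=55 s=7: MISS | VC []
  [1] addr=0x37f blk=55 s=7: L1-HIT | VC []
  [2] addr=0x370 blk=55 s=7: L1-HIT | VC []
  [3] addr=0x23f blk=35 s=3: MISS | VC []
  [4] addr=0x1b1 blk=27 s=3: MISS | VC [35]
  [5] addr=0x37f blk=55 s=7: L1-HIT | VC [35]
  [6] addr=0x148 blk=20 s=4: MISS | VC [35]
  [7] addr=0x268 blk=38 s=6: MISS | VC [35]
  [8] addr=0x1f1 blk=31 s=7: MISS | VC [35, 55]
  [9] addr=0x370 blk=55 s=7: VC-HIT | VC [35, 31]
  [10] addr=0x23d blk=35 s=3: VC-HIT | VC [27, 31]
  [11] addr=0x2bd blk=43 s=3: MISS | VC [27, 31, 35]

OUTCOME = VC-HIT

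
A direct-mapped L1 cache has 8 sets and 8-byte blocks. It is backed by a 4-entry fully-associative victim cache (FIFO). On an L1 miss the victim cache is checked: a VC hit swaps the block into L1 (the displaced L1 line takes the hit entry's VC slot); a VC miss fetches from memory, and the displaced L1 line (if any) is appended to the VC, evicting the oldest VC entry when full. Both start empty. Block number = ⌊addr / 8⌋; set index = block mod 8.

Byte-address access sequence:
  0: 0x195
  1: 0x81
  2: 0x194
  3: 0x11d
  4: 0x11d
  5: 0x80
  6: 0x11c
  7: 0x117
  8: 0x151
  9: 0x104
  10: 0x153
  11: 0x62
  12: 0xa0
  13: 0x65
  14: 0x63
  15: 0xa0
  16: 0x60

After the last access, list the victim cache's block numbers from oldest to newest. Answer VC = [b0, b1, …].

VC = [50, 34, 16, 20]

#0 0x195→b50/s2 MISS; vc=[]
#1 0x81→b16/s0 MISS; vc=[]
#2 0x194→b50/s2 L1-HIT; vc=[]
#3 0x11d→b35/s3 MISS; vc=[]
#4 0x11d→b35/s3 L1-HIT; vc=[]
#5 0x80→b16/s0 L1-HIT; vc=[]
#6 0x11c→b35/s3 L1-HIT; vc=[]
#7 0x117→b34/s2 MISS; vc=[50]
#8 0x151→b42/s2 MISS; vc=[50,34]
#9 0x104→b32/s0 MISS; vc=[50,34,16]
#10 0x153→b42/s2 L1-HIT; vc=[50,34,16]
#11 0x62→b12/s4 MISS; vc=[50,34,16]
#12 0xa0→b20/s4 MISS; vc=[50,34,16,12]
#13 0x65→b12/s4 VC-HIT; vc=[50,34,16,20]
#14 0x63→b12/s4 L1-HIT; vc=[50,34,16,20]
#15 0xa0→b20/s4 VC-HIT; vc=[50,34,16,12]
#16 0x60→b12/s4 VC-HIT; vc=[50,34,16,20]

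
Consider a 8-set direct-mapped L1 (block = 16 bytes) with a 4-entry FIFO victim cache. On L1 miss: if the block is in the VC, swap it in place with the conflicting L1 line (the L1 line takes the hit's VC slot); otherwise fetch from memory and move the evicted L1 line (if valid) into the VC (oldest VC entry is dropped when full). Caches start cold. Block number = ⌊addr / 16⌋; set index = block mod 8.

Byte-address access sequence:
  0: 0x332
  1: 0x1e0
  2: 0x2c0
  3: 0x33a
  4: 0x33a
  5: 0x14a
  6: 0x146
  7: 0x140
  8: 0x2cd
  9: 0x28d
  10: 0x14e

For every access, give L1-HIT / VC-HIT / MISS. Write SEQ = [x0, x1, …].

SEQ = [MISS, MISS, MISS, L1-HIT, L1-HIT, MISS, L1-HIT, L1-HIT, VC-HIT, MISS, VC-HIT]

0: 0x332 (blk 51, set 3) → MISS  vc=[]
1: 0x1e0 (blk 30, set 6) → MISS  vc=[]
2: 0x2c0 (blk 44, set 4) → MISS  vc=[]
3: 0x33a (blk 51, set 3) → L1-HIT  vc=[]
4: 0x33a (blk 51, set 3) → L1-HIT  vc=[]
5: 0x14a (blk 20, set 4) → MISS  vc=[44]
6: 0x146 (blk 20, set 4) → L1-HIT  vc=[44]
7: 0x140 (blk 20, set 4) → L1-HIT  vc=[44]
8: 0x2cd (blk 44, set 4) → VC-HIT  vc=[20]
9: 0x28d (blk 40, set 0) → MISS  vc=[20]
10: 0x14e (blk 20, set 4) → VC-HIT  vc=[44]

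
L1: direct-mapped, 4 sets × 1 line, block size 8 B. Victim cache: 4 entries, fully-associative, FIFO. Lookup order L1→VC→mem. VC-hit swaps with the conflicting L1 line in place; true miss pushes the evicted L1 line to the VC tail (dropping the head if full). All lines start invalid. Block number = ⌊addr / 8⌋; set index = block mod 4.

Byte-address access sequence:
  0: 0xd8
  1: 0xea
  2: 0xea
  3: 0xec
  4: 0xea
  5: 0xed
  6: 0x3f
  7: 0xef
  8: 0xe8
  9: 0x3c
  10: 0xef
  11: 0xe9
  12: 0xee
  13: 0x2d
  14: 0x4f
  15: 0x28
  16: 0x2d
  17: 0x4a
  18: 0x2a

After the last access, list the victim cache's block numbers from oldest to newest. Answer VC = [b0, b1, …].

VC = [27, 29, 9]

  [0] addr=0xd8 blk=27 s=3: MISS | VC []
  [1] addr=0xea blk=29 s=1: MISS | VC []
  [2] addr=0xea blk=29 s=1: L1-HIT | VC []
  [3] addr=0xec blk=29 s=1: L1-HIT | VC []
  [4] addr=0xea blk=29 s=1: L1-HIT | VC []
  [5] addr=0xed blk=29 s=1: L1-HIT | VC []
  [6] addr=0x3f blk=7 s=3: MISS | VC [27]
  [7] addr=0xef blk=29 s=1: L1-HIT | VC [27]
  [8] addr=0xe8 blk=29 s=1: L1-HIT | VC [27]
  [9] addr=0x3c blk=7 s=3: L1-HIT | VC [27]
  [10] addr=0xef blk=29 s=1: L1-HIT | VC [27]
  [11] addr=0xe9 blk=29 s=1: L1-HIT | VC [27]
  [12] addr=0xee blk=29 s=1: L1-HIT | VC [27]
  [13] addr=0x2d blk=5 s=1: MISS | VC [27, 29]
  [14] addr=0x4f blk=9 s=1: MISS | VC [27, 29, 5]
  [15] addr=0x28 blk=5 s=1: VC-HIT | VC [27, 29, 9]
  [16] addr=0x2d blk=5 s=1: L1-HIT | VC [27, 29, 9]
  [17] addr=0x4a blk=9 s=1: VC-HIT | VC [27, 29, 5]
  [18] addr=0x2a blk=5 s=1: VC-HIT | VC [27, 29, 9]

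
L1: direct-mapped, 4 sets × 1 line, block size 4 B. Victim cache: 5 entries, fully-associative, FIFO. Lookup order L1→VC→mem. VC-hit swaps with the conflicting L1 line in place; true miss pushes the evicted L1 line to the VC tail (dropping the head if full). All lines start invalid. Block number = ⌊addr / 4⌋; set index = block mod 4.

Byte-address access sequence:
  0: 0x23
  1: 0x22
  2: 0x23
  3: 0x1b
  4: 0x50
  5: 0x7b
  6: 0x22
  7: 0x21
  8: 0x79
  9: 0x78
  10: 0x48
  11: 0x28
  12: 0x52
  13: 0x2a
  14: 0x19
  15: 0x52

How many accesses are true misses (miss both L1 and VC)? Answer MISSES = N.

MISSES = 6

  [0] addr=0x23 blk=8 s=0: MISS | VC []
  [1] addr=0x22 blk=8 s=0: L1-HIT | VC []
  [2] addr=0x23 blk=8 s=0: L1-HIT | VC []
  [3] addr=0x1b blk=6 s=2: MISS | VC []
  [4] addr=0x50 blk=20 s=0: MISS | VC [8]
  [5] addr=0x7b blk=30 s=2: MISS | VC [8, 6]
  [6] addr=0x22 blk=8 s=0: VC-HIT | VC [20, 6]
  [7] addr=0x21 blk=8 s=0: L1-HIT | VC [20, 6]
  [8] addr=0x79 blk=30 s=2: L1-HIT | VC [20, 6]
  [9] addr=0x78 blk=30 s=2: L1-HIT | VC [20, 6]
  [10] addr=0x48 blk=18 s=2: MISS | VC [20, 6, 30]
  [11] addr=0x28 blk=10 s=2: MISS | VC [20, 6, 30, 18]
  [12] addr=0x52 blk=20 s=0: VC-HIT | VC [8, 6, 30, 18]
  [13] addr=0x2a blk=10 s=2: L1-HIT | VC [8, 6, 30, 18]
  [14] addr=0x19 blk=6 s=2: VC-HIT | VC [8, 10, 30, 18]
  [15] addr=0x52 blk=20 s=0: L1-HIT | VC [8, 10, 30, 18]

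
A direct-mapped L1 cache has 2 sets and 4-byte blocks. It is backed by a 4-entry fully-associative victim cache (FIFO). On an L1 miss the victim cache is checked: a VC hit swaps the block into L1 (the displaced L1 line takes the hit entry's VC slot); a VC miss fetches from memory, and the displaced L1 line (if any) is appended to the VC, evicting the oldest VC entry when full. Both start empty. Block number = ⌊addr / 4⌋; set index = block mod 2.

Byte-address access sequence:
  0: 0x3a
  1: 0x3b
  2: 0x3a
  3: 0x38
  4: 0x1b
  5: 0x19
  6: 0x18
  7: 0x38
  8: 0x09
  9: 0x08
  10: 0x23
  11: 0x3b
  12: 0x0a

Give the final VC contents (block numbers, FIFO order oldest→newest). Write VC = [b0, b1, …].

VC = [6, 8, 14]

#0 0x3a→b14/s0 MISS; vc=[]
#1 0x3b→b14/s0 L1-HIT; vc=[]
#2 0x3a→b14/s0 L1-HIT; vc=[]
#3 0x38→b14/s0 L1-HIT; vc=[]
#4 0x1b→b6/s0 MISS; vc=[14]
#5 0x19→b6/s0 L1-HIT; vc=[14]
#6 0x18→b6/s0 L1-HIT; vc=[14]
#7 0x38→b14/s0 VC-HIT; vc=[6]
#8 0x9→b2/s0 MISS; vc=[6,14]
#9 0x8→b2/s0 L1-HIT; vc=[6,14]
#10 0x23→b8/s0 MISS; vc=[6,14,2]
#11 0x3b→b14/s0 VC-HIT; vc=[6,8,2]
#12 0xa→b2/s0 VC-HIT; vc=[6,8,14]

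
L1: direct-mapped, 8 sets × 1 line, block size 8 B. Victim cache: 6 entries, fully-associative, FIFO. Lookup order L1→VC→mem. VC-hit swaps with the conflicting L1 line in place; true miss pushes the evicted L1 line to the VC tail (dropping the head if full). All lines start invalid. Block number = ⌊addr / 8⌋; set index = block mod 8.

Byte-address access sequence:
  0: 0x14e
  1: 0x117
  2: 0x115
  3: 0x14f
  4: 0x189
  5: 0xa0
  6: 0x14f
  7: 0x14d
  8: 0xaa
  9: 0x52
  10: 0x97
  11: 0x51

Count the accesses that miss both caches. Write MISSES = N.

MISSES = 7

0: 0x14e (blk 41, set 1) → MISS  vc=[]
1: 0x117 (blk 34, set 2) → MISS  vc=[]
2: 0x115 (blk 34, set 2) → L1-HIT  vc=[]
3: 0x14f (blk 41, set 1) → L1-HIT  vc=[]
4: 0x189 (blk 49, set 1) → MISS  vc=[41]
5: 0xa0 (blk 20, set 4) → MISS  vc=[41]
6: 0x14f (blk 41, set 1) → VC-HIT  vc=[49]
7: 0x14d (blk 41, set 1) → L1-HIT  vc=[49]
8: 0xaa (blk 21, set 5) → MISS  vc=[49]
9: 0x52 (blk 10, set 2) → MISS  vc=[49, 34]
10: 0x97 (blk 18, set 2) → MISS  vc=[49, 34, 10]
11: 0x51 (blk 10, set 2) → VC-HIT  vc=[49, 34, 18]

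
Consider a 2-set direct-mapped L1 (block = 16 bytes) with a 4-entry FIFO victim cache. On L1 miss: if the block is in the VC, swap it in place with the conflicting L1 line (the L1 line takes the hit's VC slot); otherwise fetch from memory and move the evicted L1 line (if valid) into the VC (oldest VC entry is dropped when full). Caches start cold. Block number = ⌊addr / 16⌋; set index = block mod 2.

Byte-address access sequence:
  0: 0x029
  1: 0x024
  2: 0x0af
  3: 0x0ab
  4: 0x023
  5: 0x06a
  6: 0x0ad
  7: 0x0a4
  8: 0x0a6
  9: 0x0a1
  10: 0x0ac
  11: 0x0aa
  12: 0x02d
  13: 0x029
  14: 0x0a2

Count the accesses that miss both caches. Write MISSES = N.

MISSES = 3

  [0] addr=0x29 blk=2 s=0: MISS | VC []
  [1] addr=0x24 blk=2 s=0: L1-HIT | VC []
  [2] addr=0xaf blk=10 s=0: MISS | VC [2]
  [3] addr=0xab blk=10 s=0: L1-HIT | VC [2]
  [4] addr=0x23 blk=2 s=0: VC-HIT | VC [10]
  [5] addr=0x6a blk=6 s=0: MISS | VC [10, 2]
  [6] addr=0xad blk=10 s=0: VC-HIT | VC [6, 2]
  [7] addr=0xa4 blk=10 s=0: L1-HIT | VC [6, 2]
  [8] addr=0xa6 blk=10 s=0: L1-HIT | VC [6, 2]
  [9] addr=0xa1 blk=10 s=0: L1-HIT | VC [6, 2]
  [10] addr=0xac blk=10 s=0: L1-HIT | VC [6, 2]
  [11] addr=0xaa blk=10 s=0: L1-HIT | VC [6, 2]
  [12] addr=0x2d blk=2 s=0: VC-HIT | VC [6, 10]
  [13] addr=0x29 blk=2 s=0: L1-HIT | VC [6, 10]
  [14] addr=0xa2 blk=10 s=0: VC-HIT | VC [6, 2]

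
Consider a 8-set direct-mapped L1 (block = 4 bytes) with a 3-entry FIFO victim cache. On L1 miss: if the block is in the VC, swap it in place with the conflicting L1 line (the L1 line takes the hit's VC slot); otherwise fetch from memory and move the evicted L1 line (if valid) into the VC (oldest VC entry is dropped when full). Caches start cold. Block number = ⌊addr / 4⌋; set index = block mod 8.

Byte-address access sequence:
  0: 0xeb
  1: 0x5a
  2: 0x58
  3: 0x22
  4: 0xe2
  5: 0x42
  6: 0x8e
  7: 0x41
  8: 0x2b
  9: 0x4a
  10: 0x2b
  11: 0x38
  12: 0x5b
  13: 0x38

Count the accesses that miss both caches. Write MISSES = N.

MISSES = 9

#0 0xeb→b58/s2 MISS; vc=[]
#1 0x5a→b22/s6 MISS; vc=[]
#2 0x58→b22/s6 L1-HIT; vc=[]
#3 0x22→b8/s0 MISS; vc=[]
#4 0xe2→b56/s0 MISS; vc=[8]
#5 0x42→b16/s0 MISS; vc=[8,56]
#6 0x8e→b35/s3 MISS; vc=[8,56]
#7 0x41→b16/s0 L1-HIT; vc=[8,56]
#8 0x2b→b10/s2 MISS; vc=[8,56,58]
#9 0x4a→b18/s2 MISS; vc=[56,58,10]
#10 0x2b→b10/s2 VC-HIT; vc=[56,58,18]
#11 0x38→b14/s6 MISS; vc=[58,18,22]
#12 0x5b→b22/s6 VC-HIT; vc=[58,18,14]
#13 0x38→b14/s6 VC-HIT; vc=[58,18,22]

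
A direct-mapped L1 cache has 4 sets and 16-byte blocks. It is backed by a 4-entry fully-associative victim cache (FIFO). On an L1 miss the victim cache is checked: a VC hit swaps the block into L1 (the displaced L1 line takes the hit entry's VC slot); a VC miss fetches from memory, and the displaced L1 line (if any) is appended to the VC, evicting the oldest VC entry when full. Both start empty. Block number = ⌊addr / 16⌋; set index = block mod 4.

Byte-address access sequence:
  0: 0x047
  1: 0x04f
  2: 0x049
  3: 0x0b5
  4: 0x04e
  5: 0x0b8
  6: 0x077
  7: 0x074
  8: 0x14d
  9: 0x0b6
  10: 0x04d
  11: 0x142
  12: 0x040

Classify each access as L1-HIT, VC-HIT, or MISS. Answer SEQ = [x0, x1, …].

SEQ = [MISS, L1-HIT, L1-HIT, MISS, L1-HIT, L1-HIT, MISS, L1-HIT, MISS, VC-HIT, VC-HIT, VC-HIT, VC-HIT]

#0 0x47→b4/s0 MISS; vc=[]
#1 0x4f→b4/s0 L1-HIT; vc=[]
#2 0x49→b4/s0 L1-HIT; vc=[]
#3 0xb5→b11/s3 MISS; vc=[]
#4 0x4e→b4/s0 L1-HIT; vc=[]
#5 0xb8→b11/s3 L1-HIT; vc=[]
#6 0x77→b7/s3 MISS; vc=[11]
#7 0x74→b7/s3 L1-HIT; vc=[11]
#8 0x14d→b20/s0 MISS; vc=[11,4]
#9 0xb6→b11/s3 VC-HIT; vc=[7,4]
#10 0x4d→b4/s0 VC-HIT; vc=[7,20]
#11 0x142→b20/s0 VC-HIT; vc=[7,4]
#12 0x40→b4/s0 VC-HIT; vc=[7,20]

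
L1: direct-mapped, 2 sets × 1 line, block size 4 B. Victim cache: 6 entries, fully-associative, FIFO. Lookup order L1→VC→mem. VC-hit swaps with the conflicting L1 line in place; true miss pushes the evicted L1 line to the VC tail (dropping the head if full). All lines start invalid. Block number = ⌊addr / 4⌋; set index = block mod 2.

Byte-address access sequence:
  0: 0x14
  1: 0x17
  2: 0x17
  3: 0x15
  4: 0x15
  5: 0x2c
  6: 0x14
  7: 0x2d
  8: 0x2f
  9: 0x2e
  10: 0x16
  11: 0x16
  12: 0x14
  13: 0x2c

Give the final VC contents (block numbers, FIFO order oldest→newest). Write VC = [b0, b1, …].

  [0] addr=0x14 blk=5 s=1: MISS | VC []
  [1] addr=0x17 blk=5 s=1: L1-HIT | VC []
  [2] addr=0x17 blk=5 s=1: L1-HIT | VC []
  [3] addr=0x15 blk=5 s=1: L1-HIT | VC []
  [4] addr=0x15 blk=5 s=1: L1-HIT | VC []
  [5] addr=0x2c blk=11 s=1: MISS | VC [5]
  [6] addr=0x14 blk=5 s=1: VC-HIT | VC [11]
  [7] addr=0x2d blk=11 s=1: VC-HIT | VC [5]
  [8] addr=0x2f blk=11 s=1: L1-HIT | VC [5]
  [9] addr=0x2e blk=11 s=1: L1-HIT | VC [5]
  [10] addr=0x16 blk=5 s=1: VC-HIT | VC [11]
  [11] addr=0x16 blk=5 s=1: L1-HIT | VC [11]
  [12] addr=0x14 blk=5 s=1: L1-HIT | VC [11]
  [13] addr=0x2c blk=11 s=1: VC-HIT | VC [5]

VC = [5]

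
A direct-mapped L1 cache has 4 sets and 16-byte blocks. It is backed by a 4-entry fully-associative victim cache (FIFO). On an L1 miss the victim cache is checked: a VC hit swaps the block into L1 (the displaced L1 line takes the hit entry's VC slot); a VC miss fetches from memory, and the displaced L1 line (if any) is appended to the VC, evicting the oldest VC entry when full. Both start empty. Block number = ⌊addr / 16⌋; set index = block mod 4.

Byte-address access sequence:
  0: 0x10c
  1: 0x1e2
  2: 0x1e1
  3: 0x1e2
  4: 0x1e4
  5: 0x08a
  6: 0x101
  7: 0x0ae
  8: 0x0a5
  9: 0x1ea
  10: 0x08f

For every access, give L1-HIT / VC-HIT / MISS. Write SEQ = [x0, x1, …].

SEQ = [MISS, MISS, L1-HIT, L1-HIT, L1-HIT, MISS, VC-HIT, MISS, L1-HIT, VC-HIT, VC-HIT]

  [0] addr=0x10c blk=16 s=0: MISS | VC []
  [1] addr=0x1e2 blk=30 s=2: MISS | VC []
  [2] addr=0x1e1 blk=30 s=2: L1-HIT | VC []
  [3] addr=0x1e2 blk=30 s=2: L1-HIT | VC []
  [4] addr=0x1e4 blk=30 s=2: L1-HIT | VC []
  [5] addr=0x8a blk=8 s=0: MISS | VC [16]
  [6] addr=0x101 blk=16 s=0: VC-HIT | VC [8]
  [7] addr=0xae blk=10 s=2: MISS | VC [8, 30]
  [8] addr=0xa5 blk=10 s=2: L1-HIT | VC [8, 30]
  [9] addr=0x1ea blk=30 s=2: VC-HIT | VC [8, 10]
  [10] addr=0x8f blk=8 s=0: VC-HIT | VC [16, 10]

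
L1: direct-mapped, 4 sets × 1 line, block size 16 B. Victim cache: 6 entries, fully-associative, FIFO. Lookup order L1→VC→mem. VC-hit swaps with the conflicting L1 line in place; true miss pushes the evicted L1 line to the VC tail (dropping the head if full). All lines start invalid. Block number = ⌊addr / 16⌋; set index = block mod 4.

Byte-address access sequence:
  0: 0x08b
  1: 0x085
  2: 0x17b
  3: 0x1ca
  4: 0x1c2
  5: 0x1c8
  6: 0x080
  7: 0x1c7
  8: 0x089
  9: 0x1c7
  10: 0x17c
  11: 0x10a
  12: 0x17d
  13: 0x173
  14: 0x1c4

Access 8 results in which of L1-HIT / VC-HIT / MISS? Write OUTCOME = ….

#0 0x8b→b8/s0 MISS; vc=[]
#1 0x85→b8/s0 L1-HIT; vc=[]
#2 0x17b→b23/s3 MISS; vc=[]
#3 0x1ca→b28/s0 MISS; vc=[8]
#4 0x1c2→b28/s0 L1-HIT; vc=[8]
#5 0x1c8→b28/s0 L1-HIT; vc=[8]
#6 0x80→b8/s0 VC-HIT; vc=[28]
#7 0x1c7→b28/s0 VC-HIT; vc=[8]
#8 0x89→b8/s0 VC-HIT; vc=[28]
#9 0x1c7→b28/s0 VC-HIT; vc=[8]
#10 0x17c→b23/s3 L1-HIT; vc=[8]
#11 0x10a→b16/s0 MISS; vc=[8,28]
#12 0x17d→b23/s3 L1-HIT; vc=[8,28]
#13 0x173→b23/s3 L1-HIT; vc=[8,28]
#14 0x1c4→b28/s0 VC-HIT; vc=[8,16]

OUTCOME = VC-HIT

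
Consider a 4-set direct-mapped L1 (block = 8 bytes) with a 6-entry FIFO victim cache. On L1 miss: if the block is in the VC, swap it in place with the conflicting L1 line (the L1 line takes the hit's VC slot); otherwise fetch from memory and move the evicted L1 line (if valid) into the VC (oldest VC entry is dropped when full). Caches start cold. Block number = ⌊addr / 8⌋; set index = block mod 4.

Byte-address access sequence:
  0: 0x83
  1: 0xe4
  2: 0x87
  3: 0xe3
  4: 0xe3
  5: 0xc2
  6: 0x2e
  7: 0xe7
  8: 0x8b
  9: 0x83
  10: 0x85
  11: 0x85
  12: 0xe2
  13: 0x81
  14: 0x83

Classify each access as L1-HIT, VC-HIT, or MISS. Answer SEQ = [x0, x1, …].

#0 0x83→b16/s0 MISS; vc=[]
#1 0xe4→b28/s0 MISS; vc=[16]
#2 0x87→b16/s0 VC-HIT; vc=[28]
#3 0xe3→b28/s0 VC-HIT; vc=[16]
#4 0xe3→b28/s0 L1-HIT; vc=[16]
#5 0xc2→b24/s0 MISS; vc=[16,28]
#6 0x2e→b5/s1 MISS; vc=[16,28]
#7 0xe7→b28/s0 VC-HIT; vc=[16,24]
#8 0x8b→b17/s1 MISS; vc=[16,24,5]
#9 0x83→b16/s0 VC-HIT; vc=[28,24,5]
#10 0x85→b16/s0 L1-HIT; vc=[28,24,5]
#11 0x85→b16/s0 L1-HIT; vc=[28,24,5]
#12 0xe2→b28/s0 VC-HIT; vc=[16,24,5]
#13 0x81→b16/s0 VC-HIT; vc=[28,24,5]
#14 0x83→b16/s0 L1-HIT; vc=[28,24,5]

SEQ = [MISS, MISS, VC-HIT, VC-HIT, L1-HIT, MISS, MISS, VC-HIT, MISS, VC-HIT, L1-HIT, L1-HIT, VC-HIT, VC-HIT, L1-HIT]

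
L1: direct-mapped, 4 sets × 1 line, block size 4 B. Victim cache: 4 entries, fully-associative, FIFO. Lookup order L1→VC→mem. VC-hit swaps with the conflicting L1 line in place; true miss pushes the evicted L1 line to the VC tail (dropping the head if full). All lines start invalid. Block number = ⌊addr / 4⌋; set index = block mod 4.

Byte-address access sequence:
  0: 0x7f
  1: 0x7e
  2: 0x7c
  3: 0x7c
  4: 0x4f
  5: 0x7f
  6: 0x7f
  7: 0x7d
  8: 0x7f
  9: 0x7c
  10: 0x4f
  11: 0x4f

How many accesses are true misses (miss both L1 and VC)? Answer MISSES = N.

MISSES = 2

0: 0x7f (blk 31, set 3) → MISS  vc=[]
1: 0x7e (blk 31, set 3) → L1-HIT  vc=[]
2: 0x7c (blk 31, set 3) → L1-HIT  vc=[]
3: 0x7c (blk 31, set 3) → L1-HIT  vc=[]
4: 0x4f (blk 19, set 3) → MISS  vc=[31]
5: 0x7f (blk 31, set 3) → VC-HIT  vc=[19]
6: 0x7f (blk 31, set 3) → L1-HIT  vc=[19]
7: 0x7d (blk 31, set 3) → L1-HIT  vc=[19]
8: 0x7f (blk 31, set 3) → L1-HIT  vc=[19]
9: 0x7c (blk 31, set 3) → L1-HIT  vc=[19]
10: 0x4f (blk 19, set 3) → VC-HIT  vc=[31]
11: 0x4f (blk 19, set 3) → L1-HIT  vc=[31]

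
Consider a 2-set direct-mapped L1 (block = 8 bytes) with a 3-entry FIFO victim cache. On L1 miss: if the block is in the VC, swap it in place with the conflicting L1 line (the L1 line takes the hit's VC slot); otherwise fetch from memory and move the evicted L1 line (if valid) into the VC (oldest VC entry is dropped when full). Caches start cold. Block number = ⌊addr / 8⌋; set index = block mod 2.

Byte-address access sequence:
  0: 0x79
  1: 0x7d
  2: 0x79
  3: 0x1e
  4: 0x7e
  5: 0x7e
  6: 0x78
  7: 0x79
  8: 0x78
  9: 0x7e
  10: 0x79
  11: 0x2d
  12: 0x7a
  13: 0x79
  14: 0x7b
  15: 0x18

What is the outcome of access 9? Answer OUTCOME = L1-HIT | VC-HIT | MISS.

#0 0x79→b15/s1 MISS; vc=[]
#1 0x7d→b15/s1 L1-HIT; vc=[]
#2 0x79→b15/s1 L1-HIT; vc=[]
#3 0x1e→b3/s1 MISS; vc=[15]
#4 0x7e→b15/s1 VC-HIT; vc=[3]
#5 0x7e→b15/s1 L1-HIT; vc=[3]
#6 0x78→b15/s1 L1-HIT; vc=[3]
#7 0x79→b15/s1 L1-HIT; vc=[3]
#8 0x78→b15/s1 L1-HIT; vc=[3]
#9 0x7e→b15/s1 L1-HIT; vc=[3]
#10 0x79→b15/s1 L1-HIT; vc=[3]
#11 0x2d→b5/s1 MISS; vc=[3,15]
#12 0x7a→b15/s1 VC-HIT; vc=[3,5]
#13 0x79→b15/s1 L1-HIT; vc=[3,5]
#14 0x7b→b15/s1 L1-HIT; vc=[3,5]
#15 0x18→b3/s1 VC-HIT; vc=[15,5]

OUTCOME = L1-HIT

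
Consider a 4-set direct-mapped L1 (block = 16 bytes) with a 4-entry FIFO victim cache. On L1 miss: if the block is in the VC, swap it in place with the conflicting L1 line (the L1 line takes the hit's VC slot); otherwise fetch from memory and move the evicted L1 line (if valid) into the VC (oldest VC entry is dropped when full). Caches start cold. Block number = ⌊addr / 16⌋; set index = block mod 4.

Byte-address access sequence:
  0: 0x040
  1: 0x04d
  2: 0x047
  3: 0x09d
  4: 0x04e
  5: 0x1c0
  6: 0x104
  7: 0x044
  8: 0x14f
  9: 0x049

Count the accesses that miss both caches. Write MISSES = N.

MISSES = 5

  [0] addr=0x40 blk=4 s=0: MISS | VC []
  [1] addr=0x4d blk=4 s=0: L1-HIT | VC []
  [2] addr=0x47 blk=4 s=0: L1-HIT | VC []
  [3] addr=0x9d blk=9 s=1: MISS | VC []
  [4] addr=0x4e blk=4 s=0: L1-HIT | VC []
  [5] addr=0x1c0 blk=28 s=0: MISS | VC [4]
  [6] addr=0x104 blk=16 s=0: MISS | VC [4, 28]
  [7] addr=0x44 blk=4 s=0: VC-HIT | VC [16, 28]
  [8] addr=0x14f blk=20 s=0: MISS | VC [16, 28, 4]
  [9] addr=0x49 blk=4 s=0: VC-HIT | VC [16, 28, 20]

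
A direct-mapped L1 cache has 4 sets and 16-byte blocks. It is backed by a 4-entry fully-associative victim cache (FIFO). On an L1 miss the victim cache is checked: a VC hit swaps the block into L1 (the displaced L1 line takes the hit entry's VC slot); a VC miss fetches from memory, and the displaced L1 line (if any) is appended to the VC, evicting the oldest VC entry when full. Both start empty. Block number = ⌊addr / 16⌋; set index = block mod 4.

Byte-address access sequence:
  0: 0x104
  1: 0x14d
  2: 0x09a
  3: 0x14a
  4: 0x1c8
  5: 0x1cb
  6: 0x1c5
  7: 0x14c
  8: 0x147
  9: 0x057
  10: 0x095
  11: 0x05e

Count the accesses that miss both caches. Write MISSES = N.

MISSES = 5

#0 0x104→b16/s0 MISS; vc=[]
#1 0x14d→b20/s0 MISS; vc=[16]
#2 0x9a→b9/s1 MISS; vc=[16]
#3 0x14a→b20/s0 L1-HIT; vc=[16]
#4 0x1c8→b28/s0 MISS; vc=[16,20]
#5 0x1cb→b28/s0 L1-HIT; vc=[16,20]
#6 0x1c5→b28/s0 L1-HIT; vc=[16,20]
#7 0x14c→b20/s0 VC-HIT; vc=[16,28]
#8 0x147→b20/s0 L1-HIT; vc=[16,28]
#9 0x57→b5/s1 MISS; vc=[16,28,9]
#10 0x95→b9/s1 VC-HIT; vc=[16,28,5]
#11 0x5e→b5/s1 VC-HIT; vc=[16,28,9]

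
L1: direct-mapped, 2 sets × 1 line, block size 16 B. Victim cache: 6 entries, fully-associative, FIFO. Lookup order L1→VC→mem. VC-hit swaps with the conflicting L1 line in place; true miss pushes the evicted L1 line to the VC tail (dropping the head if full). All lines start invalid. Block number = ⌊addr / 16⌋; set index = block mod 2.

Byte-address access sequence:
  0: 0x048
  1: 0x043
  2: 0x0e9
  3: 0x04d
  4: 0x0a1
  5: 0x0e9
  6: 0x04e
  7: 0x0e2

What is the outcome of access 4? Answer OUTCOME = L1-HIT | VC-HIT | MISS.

  [0] addr=0x48 blk=4 s=0: MISS | VC []
  [1] addr=0x43 blk=4 s=0: L1-HIT | VC []
  [2] addr=0xe9 blk=14 s=0: MISS | VC [4]
  [3] addr=0x4d blk=4 s=0: VC-HIT | VC [14]
  [4] addr=0xa1 blk=10 s=0: MISS | VC [14, 4]
  [5] addr=0xe9 blk=14 s=0: VC-HIT | VC [10, 4]
  [6] addr=0x4e blk=4 s=0: VC-HIT | VC [10, 14]
  [7] addr=0xe2 blk=14 s=0: VC-HIT | VC [10, 4]

OUTCOME = MISS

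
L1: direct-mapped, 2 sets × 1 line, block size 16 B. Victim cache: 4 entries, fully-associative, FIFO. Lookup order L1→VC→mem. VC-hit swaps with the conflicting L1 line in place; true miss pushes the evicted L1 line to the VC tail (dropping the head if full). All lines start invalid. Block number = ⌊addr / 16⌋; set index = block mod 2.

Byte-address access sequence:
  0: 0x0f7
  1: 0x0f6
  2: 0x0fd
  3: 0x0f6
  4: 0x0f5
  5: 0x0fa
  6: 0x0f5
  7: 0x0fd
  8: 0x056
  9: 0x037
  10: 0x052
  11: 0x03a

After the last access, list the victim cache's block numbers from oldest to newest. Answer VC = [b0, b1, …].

VC = [15, 5]

0: 0xf7 (blk 15, set 1) → MISS  vc=[]
1: 0xf6 (blk 15, set 1) → L1-HIT  vc=[]
2: 0xfd (blk 15, set 1) → L1-HIT  vc=[]
3: 0xf6 (blk 15, set 1) → L1-HIT  vc=[]
4: 0xf5 (blk 15, set 1) → L1-HIT  vc=[]
5: 0xfa (blk 15, set 1) → L1-HIT  vc=[]
6: 0xf5 (blk 15, set 1) → L1-HIT  vc=[]
7: 0xfd (blk 15, set 1) → L1-HIT  vc=[]
8: 0x56 (blk 5, set 1) → MISS  vc=[15]
9: 0x37 (blk 3, set 1) → MISS  vc=[15, 5]
10: 0x52 (blk 5, set 1) → VC-HIT  vc=[15, 3]
11: 0x3a (blk 3, set 1) → VC-HIT  vc=[15, 5]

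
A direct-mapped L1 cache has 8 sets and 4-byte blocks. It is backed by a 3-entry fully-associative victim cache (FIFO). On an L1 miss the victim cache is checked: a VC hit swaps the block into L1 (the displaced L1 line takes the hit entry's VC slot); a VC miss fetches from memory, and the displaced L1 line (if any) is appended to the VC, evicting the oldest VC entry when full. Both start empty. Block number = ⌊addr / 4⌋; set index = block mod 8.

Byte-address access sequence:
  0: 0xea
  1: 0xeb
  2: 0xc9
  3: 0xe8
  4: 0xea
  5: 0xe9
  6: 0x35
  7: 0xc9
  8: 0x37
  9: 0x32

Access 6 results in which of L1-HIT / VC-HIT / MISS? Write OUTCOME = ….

0: 0xea (blk 58, set 2) → MISS  vc=[]
1: 0xeb (blk 58, set 2) → L1-HIT  vc=[]
2: 0xc9 (blk 50, set 2) → MISS  vc=[58]
3: 0xe8 (blk 58, set 2) → VC-HIT  vc=[50]
4: 0xea (blk 58, set 2) → L1-HIT  vc=[50]
5: 0xe9 (blk 58, set 2) → L1-HIT  vc=[50]
6: 0x35 (blk 13, set 5) → MISS  vc=[50]
7: 0xc9 (blk 50, set 2) → VC-HIT  vc=[58]
8: 0x37 (blk 13, set 5) → L1-HIT  vc=[58]
9: 0x32 (blk 12, set 4) → MISS  vc=[58]

OUTCOME = MISS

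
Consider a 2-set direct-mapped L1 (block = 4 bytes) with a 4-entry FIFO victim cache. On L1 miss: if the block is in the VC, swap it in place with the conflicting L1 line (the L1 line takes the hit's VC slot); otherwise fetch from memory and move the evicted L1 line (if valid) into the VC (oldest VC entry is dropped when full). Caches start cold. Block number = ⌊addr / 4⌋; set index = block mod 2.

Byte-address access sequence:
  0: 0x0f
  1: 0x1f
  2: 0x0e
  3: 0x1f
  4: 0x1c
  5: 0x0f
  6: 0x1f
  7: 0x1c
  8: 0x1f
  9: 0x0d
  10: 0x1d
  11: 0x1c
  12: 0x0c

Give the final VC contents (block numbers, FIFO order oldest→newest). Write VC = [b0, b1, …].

VC = [7]

#0 0xf→b3/s1 MISS; vc=[]
#1 0x1f→b7/s1 MISS; vc=[3]
#2 0xe→b3/s1 VC-HIT; vc=[7]
#3 0x1f→b7/s1 VC-HIT; vc=[3]
#4 0x1c→b7/s1 L1-HIT; vc=[3]
#5 0xf→b3/s1 VC-HIT; vc=[7]
#6 0x1f→b7/s1 VC-HIT; vc=[3]
#7 0x1c→b7/s1 L1-HIT; vc=[3]
#8 0x1f→b7/s1 L1-HIT; vc=[3]
#9 0xd→b3/s1 VC-HIT; vc=[7]
#10 0x1d→b7/s1 VC-HIT; vc=[3]
#11 0x1c→b7/s1 L1-HIT; vc=[3]
#12 0xc→b3/s1 VC-HIT; vc=[7]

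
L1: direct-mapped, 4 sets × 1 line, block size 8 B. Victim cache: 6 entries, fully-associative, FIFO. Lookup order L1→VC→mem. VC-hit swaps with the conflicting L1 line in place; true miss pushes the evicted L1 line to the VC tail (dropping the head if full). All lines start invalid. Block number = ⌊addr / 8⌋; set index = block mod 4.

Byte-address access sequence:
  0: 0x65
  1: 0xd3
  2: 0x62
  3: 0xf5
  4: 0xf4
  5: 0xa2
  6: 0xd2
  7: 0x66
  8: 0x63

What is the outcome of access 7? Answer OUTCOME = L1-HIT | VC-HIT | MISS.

#0 0x65→b12/s0 MISS; vc=[]
#1 0xd3→b26/s2 MISS; vc=[]
#2 0x62→b12/s0 L1-HIT; vc=[]
#3 0xf5→b30/s2 MISS; vc=[26]
#4 0xf4→b30/s2 L1-HIT; vc=[26]
#5 0xa2→b20/s0 MISS; vc=[26,12]
#6 0xd2→b26/s2 VC-HIT; vc=[30,12]
#7 0x66→b12/s0 VC-HIT; vc=[30,20]
#8 0x63→b12/s0 L1-HIT; vc=[30,20]

OUTCOME = VC-HIT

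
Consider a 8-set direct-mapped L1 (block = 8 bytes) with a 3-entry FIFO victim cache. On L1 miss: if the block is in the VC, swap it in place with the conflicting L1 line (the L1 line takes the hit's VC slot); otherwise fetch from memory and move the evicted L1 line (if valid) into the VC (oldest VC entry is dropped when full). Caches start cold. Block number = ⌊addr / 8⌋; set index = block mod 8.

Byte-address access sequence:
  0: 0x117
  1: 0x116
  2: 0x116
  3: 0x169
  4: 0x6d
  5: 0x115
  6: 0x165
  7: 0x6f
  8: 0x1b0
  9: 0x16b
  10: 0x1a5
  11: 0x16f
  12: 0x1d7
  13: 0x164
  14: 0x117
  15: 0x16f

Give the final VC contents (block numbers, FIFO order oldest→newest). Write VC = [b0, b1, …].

VC = [13, 52, 58]

0: 0x117 (blk 34, set 2) → MISS  vc=[]
1: 0x116 (blk 34, set 2) → L1-HIT  vc=[]
2: 0x116 (blk 34, set 2) → L1-HIT  vc=[]
3: 0x169 (blk 45, set 5) → MISS  vc=[]
4: 0x6d (blk 13, set 5) → MISS  vc=[45]
5: 0x115 (blk 34, set 2) → L1-HIT  vc=[45]
6: 0x165 (blk 44, set 4) → MISS  vc=[45]
7: 0x6f (blk 13, set 5) → L1-HIT  vc=[45]
8: 0x1b0 (blk 54, set 6) → MISS  vc=[45]
9: 0x16b (blk 45, set 5) → VC-HIT  vc=[13]
10: 0x1a5 (blk 52, set 4) → MISS  vc=[13, 44]
11: 0x16f (blk 45, set 5) → L1-HIT  vc=[13, 44]
12: 0x1d7 (blk 58, set 2) → MISS  vc=[13, 44, 34]
13: 0x164 (blk 44, set 4) → VC-HIT  vc=[13, 52, 34]
14: 0x117 (blk 34, set 2) → VC-HIT  vc=[13, 52, 58]
15: 0x16f (blk 45, set 5) → L1-HIT  vc=[13, 52, 58]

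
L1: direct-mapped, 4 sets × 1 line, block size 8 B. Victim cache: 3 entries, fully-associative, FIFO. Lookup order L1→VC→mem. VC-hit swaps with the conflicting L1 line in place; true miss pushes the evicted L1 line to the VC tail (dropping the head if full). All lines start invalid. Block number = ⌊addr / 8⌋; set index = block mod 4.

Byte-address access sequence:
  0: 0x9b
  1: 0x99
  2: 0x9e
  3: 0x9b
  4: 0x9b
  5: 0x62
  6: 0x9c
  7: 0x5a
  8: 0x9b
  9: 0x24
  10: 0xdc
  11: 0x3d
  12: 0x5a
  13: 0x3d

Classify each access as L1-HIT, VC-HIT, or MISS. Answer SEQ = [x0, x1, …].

#0 0x9b→b19/s3 MISS; vc=[]
#1 0x99→b19/s3 L1-HIT; vc=[]
#2 0x9e→b19/s3 L1-HIT; vc=[]
#3 0x9b→b19/s3 L1-HIT; vc=[]
#4 0x9b→b19/s3 L1-HIT; vc=[]
#5 0x62→b12/s0 MISS; vc=[]
#6 0x9c→b19/s3 L1-HIT; vc=[]
#7 0x5a→b11/s3 MISS; vc=[19]
#8 0x9b→b19/s3 VC-HIT; vc=[11]
#9 0x24→b4/s0 MISS; vc=[11,12]
#10 0xdc→b27/s3 MISS; vc=[11,12,19]
#11 0x3d→b7/s3 MISS; vc=[12,19,27]
#12 0x5a→b11/s3 MISS; vc=[19,27,7]
#13 0x3d→b7/s3 VC-HIT; vc=[19,27,11]

SEQ = [MISS, L1-HIT, L1-HIT, L1-HIT, L1-HIT, MISS, L1-HIT, MISS, VC-HIT, MISS, MISS, MISS, MISS, VC-HIT]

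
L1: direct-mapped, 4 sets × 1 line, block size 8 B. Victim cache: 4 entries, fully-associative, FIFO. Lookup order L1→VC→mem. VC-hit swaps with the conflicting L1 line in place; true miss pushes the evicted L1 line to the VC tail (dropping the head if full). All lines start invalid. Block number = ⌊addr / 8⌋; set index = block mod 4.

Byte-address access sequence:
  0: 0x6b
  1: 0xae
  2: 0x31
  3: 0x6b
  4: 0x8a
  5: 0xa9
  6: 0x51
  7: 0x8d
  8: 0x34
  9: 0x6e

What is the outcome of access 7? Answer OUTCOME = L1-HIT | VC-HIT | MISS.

#0 0x6b→b13/s1 MISS; vc=[]
#1 0xae→b21/s1 MISS; vc=[13]
#2 0x31→b6/s2 MISS; vc=[13]
#3 0x6b→b13/s1 VC-HIT; vc=[21]
#4 0x8a→b17/s1 MISS; vc=[21,13]
#5 0xa9→b21/s1 VC-HIT; vc=[17,13]
#6 0x51→b10/s2 MISS; vc=[17,13,6]
#7 0x8d→b17/s1 VC-HIT; vc=[21,13,6]
#8 0x34→b6/s2 VC-HIT; vc=[21,13,10]
#9 0x6e→b13/s1 VC-HIT; vc=[21,17,10]

OUTCOME = VC-HIT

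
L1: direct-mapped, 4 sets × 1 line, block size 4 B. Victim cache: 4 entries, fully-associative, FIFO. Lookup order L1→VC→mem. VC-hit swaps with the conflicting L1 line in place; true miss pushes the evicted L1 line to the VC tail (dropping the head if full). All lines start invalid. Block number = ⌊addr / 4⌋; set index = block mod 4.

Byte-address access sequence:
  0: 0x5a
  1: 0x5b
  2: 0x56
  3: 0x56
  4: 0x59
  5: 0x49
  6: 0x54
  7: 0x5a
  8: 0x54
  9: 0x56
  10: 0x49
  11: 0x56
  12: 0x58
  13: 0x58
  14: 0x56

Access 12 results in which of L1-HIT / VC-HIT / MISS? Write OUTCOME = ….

  [0] addr=0x5a blk=22 s=2: MISS | VC []
  [1] addr=0x5b blk=22 s=2: L1-HIT | VC []
  [2] addr=0x56 blk=21 s=1: MISS | VC []
  [3] addr=0x56 blk=21 s=1: L1-HIT | VC []
  [4] addr=0x59 blk=22 s=2: L1-HIT | VC []
  [5] addr=0x49 blk=18 s=2: MISS | VC [22]
  [6] addr=0x54 blk=21 s=1: L1-HIT | VC [22]
  [7] addr=0x5a blk=22 s=2: VC-HIT | VC [18]
  [8] addr=0x54 blk=21 s=1: L1-HIT | VC [18]
  [9] addr=0x56 blk=21 s=1: L1-HIT | VC [18]
  [10] addr=0x49 blk=18 s=2: VC-HIT | VC [22]
  [11] addr=0x56 blk=21 s=1: L1-HIT | VC [22]
  [12] addr=0x58 blk=22 s=2: VC-HIT | VC [18]
  [13] addr=0x58 blk=22 s=2: L1-HIT | VC [18]
  [14] addr=0x56 blk=21 s=1: L1-HIT | VC [18]

OUTCOME = VC-HIT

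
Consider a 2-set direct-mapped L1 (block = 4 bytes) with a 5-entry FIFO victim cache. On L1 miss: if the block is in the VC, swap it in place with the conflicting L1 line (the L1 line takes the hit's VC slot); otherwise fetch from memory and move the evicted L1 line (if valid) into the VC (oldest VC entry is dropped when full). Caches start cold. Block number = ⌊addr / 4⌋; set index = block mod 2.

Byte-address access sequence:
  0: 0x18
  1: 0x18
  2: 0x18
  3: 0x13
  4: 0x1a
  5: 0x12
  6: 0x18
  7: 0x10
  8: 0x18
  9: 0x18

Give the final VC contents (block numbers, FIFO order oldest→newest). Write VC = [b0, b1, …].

VC = [4]

#0 0x18→b6/s0 MISS; vc=[]
#1 0x18→b6/s0 L1-HIT; vc=[]
#2 0x18→b6/s0 L1-HIT; vc=[]
#3 0x13→b4/s0 MISS; vc=[6]
#4 0x1a→b6/s0 VC-HIT; vc=[4]
#5 0x12→b4/s0 VC-HIT; vc=[6]
#6 0x18→b6/s0 VC-HIT; vc=[4]
#7 0x10→b4/s0 VC-HIT; vc=[6]
#8 0x18→b6/s0 VC-HIT; vc=[4]
#9 0x18→b6/s0 L1-HIT; vc=[4]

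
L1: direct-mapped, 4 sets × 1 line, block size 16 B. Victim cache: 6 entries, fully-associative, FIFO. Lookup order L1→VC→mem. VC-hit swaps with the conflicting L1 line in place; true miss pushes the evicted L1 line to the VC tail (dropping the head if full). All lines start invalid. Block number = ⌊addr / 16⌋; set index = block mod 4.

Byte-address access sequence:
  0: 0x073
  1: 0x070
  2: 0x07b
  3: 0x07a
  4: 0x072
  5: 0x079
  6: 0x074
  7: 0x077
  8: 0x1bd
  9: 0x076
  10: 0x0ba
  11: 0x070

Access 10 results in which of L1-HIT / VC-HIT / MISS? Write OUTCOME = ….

  [0] addr=0x73 blk=7 s=3: MISS | VC []
  [1] addr=0x70 blk=7 s=3: L1-HIT | VC []
  [2] addr=0x7b blk=7 s=3: L1-HIT | VC []
  [3] addr=0x7a blk=7 s=3: L1-HIT | VC []
  [4] addr=0x72 blk=7 s=3: L1-HIT | VC []
  [5] addr=0x79 blk=7 s=3: L1-HIT | VC []
  [6] addr=0x74 blk=7 s=3: L1-HIT | VC []
  [7] addr=0x77 blk=7 s=3: L1-HIT | VC []
  [8] addr=0x1bd blk=27 s=3: MISS | VC [7]
  [9] addr=0x76 blk=7 s=3: VC-HIT | VC [27]
  [10] addr=0xba blk=11 s=3: MISS | VC [27, 7]
  [11] addr=0x70 blk=7 s=3: VC-HIT | VC [27, 11]

OUTCOME = MISS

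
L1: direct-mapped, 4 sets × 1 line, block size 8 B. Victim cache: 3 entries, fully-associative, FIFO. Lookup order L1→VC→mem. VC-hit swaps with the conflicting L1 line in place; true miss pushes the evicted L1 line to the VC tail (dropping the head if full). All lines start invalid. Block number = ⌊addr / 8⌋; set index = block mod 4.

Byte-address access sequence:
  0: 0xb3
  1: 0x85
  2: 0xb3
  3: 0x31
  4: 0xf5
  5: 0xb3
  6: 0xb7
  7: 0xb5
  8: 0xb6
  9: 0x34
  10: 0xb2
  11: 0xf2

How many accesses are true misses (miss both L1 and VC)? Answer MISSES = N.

#0 0xb3→b22/s2 MISS; vc=[]
#1 0x85→b16/s0 MISS; vc=[]
#2 0xb3→b22/s2 L1-HIT; vc=[]
#3 0x31→b6/s2 MISS; vc=[22]
#4 0xf5→b30/s2 MISS; vc=[22,6]
#5 0xb3→b22/s2 VC-HIT; vc=[30,6]
#6 0xb7→b22/s2 L1-HIT; vc=[30,6]
#7 0xb5→b22/s2 L1-HIT; vc=[30,6]
#8 0xb6→b22/s2 L1-HIT; vc=[30,6]
#9 0x34→b6/s2 VC-HIT; vc=[30,22]
#10 0xb2→b22/s2 VC-HIT; vc=[30,6]
#11 0xf2→b30/s2 VC-HIT; vc=[22,6]

MISSES = 4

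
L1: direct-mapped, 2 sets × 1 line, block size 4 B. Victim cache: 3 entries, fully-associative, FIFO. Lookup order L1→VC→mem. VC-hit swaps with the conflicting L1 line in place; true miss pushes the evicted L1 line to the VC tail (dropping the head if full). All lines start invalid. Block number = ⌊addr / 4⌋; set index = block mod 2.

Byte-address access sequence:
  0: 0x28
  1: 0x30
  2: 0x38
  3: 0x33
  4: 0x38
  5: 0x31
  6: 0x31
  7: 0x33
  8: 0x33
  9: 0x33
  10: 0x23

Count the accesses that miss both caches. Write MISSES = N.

MISSES = 4

  [0] addr=0x28 blk=10 s=0: MISS | VC []
  [1] addr=0x30 blk=12 s=0: MISS | VC [10]
  [2] addr=0x38 blk=14 s=0: MISS | VC [10, 12]
  [3] addr=0x33 blk=12 s=0: VC-HIT | VC [10, 14]
  [4] addr=0x38 blk=14 s=0: VC-HIT | VC [10, 12]
  [5] addr=0x31 blk=12 s=0: VC-HIT | VC [10, 14]
  [6] addr=0x31 blk=12 s=0: L1-HIT | VC [10, 14]
  [7] addr=0x33 blk=12 s=0: L1-HIT | VC [10, 14]
  [8] addr=0x33 blk=12 s=0: L1-HIT | VC [10, 14]
  [9] addr=0x33 blk=12 s=0: L1-HIT | VC [10, 14]
  [10] addr=0x23 blk=8 s=0: MISS | VC [10, 14, 12]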